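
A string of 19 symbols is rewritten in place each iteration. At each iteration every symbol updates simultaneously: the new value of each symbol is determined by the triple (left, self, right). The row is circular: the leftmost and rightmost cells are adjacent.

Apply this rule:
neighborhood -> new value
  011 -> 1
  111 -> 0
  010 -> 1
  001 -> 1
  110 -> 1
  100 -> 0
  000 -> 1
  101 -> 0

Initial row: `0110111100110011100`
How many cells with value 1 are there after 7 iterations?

11

iteration 1: 1110100101110110101
iteration 2: 0010101101010110101
iteration 3: 0110101101010110101
iteration 4: 0110101101010110101  (fixed point — unchanged through iteration 7)
count of 1: 11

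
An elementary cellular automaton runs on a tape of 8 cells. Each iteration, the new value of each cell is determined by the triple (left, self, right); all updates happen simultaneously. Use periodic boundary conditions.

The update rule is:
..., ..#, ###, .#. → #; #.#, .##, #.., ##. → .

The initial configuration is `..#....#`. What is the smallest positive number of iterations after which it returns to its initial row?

40

.##.####
.....##.
#####...
.###..##
..#..#..
###.##.#
##......
...#####
.##.###.
#....#..
#.####.#
...##...
###...##
##..##.#
#..#....
#.##.###
......##
.#####..
#.###..#
...#..#.
####.##.
.##.....
#...####
..##.###
.#....#.
##.####.
....##..
####...#
###..##.
.#..#...
##.##.##
#......#
..#####.
##.###..
....#..#
.####.##
..##....
##...###
#..##.##
..#....#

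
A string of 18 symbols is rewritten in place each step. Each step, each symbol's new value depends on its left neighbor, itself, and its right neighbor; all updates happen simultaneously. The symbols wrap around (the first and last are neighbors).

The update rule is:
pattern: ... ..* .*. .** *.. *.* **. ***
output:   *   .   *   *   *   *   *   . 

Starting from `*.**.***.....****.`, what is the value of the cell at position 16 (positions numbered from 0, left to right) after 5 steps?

******.*****.*..**
.....***...****.*.
****.*.***.*..****
...*****.****.*...
**.*...***..******
position 16 holds *

*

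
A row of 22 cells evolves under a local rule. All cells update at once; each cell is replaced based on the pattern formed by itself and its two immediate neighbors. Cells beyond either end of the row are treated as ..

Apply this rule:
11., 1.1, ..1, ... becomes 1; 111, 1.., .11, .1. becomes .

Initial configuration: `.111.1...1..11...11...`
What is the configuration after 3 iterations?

iteration 1: 1..11..11..1.1.11.1.11
iteration 2: ..1.1.1.1.1.1.1.11.1.1
iteration 3: 11.1.1.1.1.1.1.1.11.1.

11.1.1.1.1.1.1.1.11.1.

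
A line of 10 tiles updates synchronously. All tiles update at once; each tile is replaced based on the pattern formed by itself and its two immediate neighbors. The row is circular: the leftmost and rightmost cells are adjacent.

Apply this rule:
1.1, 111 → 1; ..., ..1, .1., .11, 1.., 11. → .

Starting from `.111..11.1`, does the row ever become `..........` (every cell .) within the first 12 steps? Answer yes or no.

step 1: 1.1.....1.
step 2: .1.......1
step 3: 1.........
step 4: ..........
all cells are . at step 4

yes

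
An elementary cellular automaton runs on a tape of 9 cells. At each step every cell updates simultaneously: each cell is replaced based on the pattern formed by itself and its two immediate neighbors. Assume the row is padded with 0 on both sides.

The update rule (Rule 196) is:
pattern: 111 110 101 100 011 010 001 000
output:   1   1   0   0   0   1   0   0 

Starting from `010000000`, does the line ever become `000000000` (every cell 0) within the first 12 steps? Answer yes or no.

no

010000000  (fixed point — unchanged through step 12)
step 12 is 010000000, still not uniform 0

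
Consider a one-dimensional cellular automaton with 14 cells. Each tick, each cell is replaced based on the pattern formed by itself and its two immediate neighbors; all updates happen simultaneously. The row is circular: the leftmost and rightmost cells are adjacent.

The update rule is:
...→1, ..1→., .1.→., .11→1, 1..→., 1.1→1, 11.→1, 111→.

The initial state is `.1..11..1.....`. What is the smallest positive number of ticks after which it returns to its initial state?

14

....11....1111
.11.11.11.1..1
1111111111....
1........1.11.
..111111..1111
..1....1..1..1
....11........
111.11.1111111
..111111......
1.1....1.11111
11..11..11....
11..11..11.11.
11..11..111111
.1..11..1.....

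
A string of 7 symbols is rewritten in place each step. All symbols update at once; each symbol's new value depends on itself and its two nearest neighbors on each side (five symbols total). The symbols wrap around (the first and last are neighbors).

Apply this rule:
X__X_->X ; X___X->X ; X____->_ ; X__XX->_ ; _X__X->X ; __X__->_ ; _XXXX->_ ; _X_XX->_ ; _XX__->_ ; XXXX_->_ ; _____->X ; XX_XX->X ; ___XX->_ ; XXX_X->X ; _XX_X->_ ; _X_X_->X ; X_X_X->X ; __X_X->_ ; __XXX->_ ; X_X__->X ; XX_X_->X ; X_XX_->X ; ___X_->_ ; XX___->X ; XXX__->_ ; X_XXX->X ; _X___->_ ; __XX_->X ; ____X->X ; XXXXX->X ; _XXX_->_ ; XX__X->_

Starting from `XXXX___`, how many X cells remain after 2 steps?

4

____XX_
_XX_X_X
count of X: 4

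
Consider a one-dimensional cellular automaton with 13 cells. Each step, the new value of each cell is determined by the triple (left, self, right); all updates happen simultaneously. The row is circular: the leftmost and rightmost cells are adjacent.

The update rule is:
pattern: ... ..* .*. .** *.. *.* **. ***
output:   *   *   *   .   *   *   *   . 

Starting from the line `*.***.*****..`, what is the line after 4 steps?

step 1: **..**....***
step 2: .***.*****...
step 3: *..**....****
step 4: ***.*****....

***.*****....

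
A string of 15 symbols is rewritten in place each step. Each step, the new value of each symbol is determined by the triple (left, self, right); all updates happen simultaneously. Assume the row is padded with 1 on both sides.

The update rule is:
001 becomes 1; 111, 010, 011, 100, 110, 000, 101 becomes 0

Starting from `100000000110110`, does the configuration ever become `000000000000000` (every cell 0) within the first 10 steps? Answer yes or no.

no

000000001000000
000000010000001
000000100000010
000001000000100
000010000001001
000100000010010
001000000100100
010000001001001
000000010010010
000000100100100
step 10 is 000000100100100, still not uniform 0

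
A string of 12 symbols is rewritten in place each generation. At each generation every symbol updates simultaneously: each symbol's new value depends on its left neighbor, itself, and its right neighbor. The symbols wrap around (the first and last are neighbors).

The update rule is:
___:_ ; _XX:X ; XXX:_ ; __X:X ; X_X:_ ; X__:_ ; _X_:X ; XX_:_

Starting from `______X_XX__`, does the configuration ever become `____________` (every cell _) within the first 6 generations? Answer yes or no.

no

_____XX_X___
____XX__X___
___XX__XX___
__XX__XX____
_XX__XX_____
XX__XX______
generation 6 is XX__XX______, still not uniform _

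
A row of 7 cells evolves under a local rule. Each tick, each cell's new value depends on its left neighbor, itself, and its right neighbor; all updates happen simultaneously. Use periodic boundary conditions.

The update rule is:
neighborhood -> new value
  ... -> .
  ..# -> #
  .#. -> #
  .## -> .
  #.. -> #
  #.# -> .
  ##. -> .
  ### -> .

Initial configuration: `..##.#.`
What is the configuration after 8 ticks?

.#...##

.#...##
.##.#..
#...##.
##.#...
...##.#
#.#...#
..##.#.  (repeats tick 0; period 7)
tick 8: .#...##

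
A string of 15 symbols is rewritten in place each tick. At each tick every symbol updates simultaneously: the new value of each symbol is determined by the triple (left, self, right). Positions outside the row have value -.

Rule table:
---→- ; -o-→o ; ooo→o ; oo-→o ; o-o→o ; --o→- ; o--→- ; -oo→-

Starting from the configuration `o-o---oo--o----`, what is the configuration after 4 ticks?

ooo----o--o----
-oo----o--o----
--o----o--o----
--o----o--o----

--o----o--o----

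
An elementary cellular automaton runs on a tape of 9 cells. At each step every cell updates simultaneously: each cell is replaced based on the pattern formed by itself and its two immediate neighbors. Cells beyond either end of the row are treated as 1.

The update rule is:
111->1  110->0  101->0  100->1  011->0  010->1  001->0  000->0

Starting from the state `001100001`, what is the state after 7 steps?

step 1: 100010000
step 2: 010011000
step 3: 011000100
step 4: 000100110
step 5: 100110000
step 6: 010001000
step 7: 011001100

011001100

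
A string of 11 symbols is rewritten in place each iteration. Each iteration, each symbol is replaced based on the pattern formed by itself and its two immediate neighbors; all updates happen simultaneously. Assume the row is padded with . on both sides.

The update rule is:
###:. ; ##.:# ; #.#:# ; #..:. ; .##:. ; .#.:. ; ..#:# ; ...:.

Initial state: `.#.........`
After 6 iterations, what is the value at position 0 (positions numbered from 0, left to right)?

.

iteration 1: #..........
iteration 2: ...........
iteration 3: ...........  (fixed point — unchanged through iteration 6)
position 0 holds .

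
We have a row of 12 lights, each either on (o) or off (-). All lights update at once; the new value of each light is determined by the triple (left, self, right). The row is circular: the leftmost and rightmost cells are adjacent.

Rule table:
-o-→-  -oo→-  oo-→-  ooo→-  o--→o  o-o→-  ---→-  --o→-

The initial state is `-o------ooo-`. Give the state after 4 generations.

--o--o------

generation 1: --o--------o
generation 2: o--o--------
generation 3: -o--o-------
generation 4: --o--o------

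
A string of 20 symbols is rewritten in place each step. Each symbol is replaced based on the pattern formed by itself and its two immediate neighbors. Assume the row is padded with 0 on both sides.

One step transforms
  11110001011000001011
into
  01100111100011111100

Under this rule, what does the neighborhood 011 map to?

At position 0 the neighborhood is 011; the next row has 0 there.

0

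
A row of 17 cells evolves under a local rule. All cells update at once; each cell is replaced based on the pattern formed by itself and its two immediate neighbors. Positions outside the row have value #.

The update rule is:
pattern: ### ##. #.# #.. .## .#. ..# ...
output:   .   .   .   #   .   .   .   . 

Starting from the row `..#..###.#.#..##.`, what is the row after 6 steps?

#..#........#....
.#..#........#...
..#..#........#..
#..#..#........#.
.#..#..#.........
..#..#..#........

..#..#..#........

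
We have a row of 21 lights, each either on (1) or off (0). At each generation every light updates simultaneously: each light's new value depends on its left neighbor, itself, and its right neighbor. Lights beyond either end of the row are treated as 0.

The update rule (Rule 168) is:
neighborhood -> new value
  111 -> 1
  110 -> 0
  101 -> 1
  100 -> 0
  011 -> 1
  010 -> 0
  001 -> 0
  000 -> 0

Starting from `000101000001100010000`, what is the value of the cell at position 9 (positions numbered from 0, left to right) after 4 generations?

000010000001000000000
000000000000000000000
000000000000000000000  (fixed point — unchanged through generation 4)
position 9 holds 0

0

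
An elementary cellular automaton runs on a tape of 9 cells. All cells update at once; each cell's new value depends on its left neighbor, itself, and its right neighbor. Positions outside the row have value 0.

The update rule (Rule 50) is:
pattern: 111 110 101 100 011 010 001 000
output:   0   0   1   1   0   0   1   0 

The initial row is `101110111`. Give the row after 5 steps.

step 1: 010001000
step 2: 101010100
step 3: 010101010
step 4: 101010101
step 5: 010101010

010101010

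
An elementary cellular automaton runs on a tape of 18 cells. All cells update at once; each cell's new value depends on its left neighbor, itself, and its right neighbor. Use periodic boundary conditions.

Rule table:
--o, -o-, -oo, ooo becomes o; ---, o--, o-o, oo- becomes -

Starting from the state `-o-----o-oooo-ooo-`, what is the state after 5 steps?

--oo--oo--oo--oo--

step 1: oo----oo-ooo--oo--
step 2: o----oo--oo--oo--o
step 3: ----oo--oo--oo--oo
step 4: ---oo--oo--oo--oo-
step 5: --oo--oo--oo--oo--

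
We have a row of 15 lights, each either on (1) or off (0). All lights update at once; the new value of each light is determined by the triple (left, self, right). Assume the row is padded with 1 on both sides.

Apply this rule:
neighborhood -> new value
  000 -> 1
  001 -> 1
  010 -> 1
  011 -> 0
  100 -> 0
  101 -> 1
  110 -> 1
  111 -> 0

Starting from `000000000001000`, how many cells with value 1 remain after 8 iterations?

7

011111111111011
100000000001100
101111111110101
110000000011110
010111111100011
111000000101100
001011111110101
011100000011110
count of 1: 7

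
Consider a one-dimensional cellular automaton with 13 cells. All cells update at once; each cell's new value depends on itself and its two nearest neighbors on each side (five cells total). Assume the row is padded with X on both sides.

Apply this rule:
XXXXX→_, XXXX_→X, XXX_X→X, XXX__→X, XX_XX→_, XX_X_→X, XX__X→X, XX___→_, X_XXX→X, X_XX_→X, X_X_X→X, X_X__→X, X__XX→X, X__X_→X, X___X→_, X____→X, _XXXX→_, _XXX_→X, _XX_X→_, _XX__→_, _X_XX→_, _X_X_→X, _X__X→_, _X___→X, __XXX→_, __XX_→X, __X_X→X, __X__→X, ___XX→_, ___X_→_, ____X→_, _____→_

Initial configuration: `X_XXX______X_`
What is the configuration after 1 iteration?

X_XXX_X____X_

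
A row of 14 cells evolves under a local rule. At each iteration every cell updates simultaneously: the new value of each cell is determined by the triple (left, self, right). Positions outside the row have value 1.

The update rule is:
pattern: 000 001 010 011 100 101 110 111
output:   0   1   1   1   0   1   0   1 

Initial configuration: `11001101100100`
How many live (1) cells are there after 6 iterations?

10011011001101
00110110011011
01101100110111
11011001101111
10110011011111
01100110111111
count of 1: 10

10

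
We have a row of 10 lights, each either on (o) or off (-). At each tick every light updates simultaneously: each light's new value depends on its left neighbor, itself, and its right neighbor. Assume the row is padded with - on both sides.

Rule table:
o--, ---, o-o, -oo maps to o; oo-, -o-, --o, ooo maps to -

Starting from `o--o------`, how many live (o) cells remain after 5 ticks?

-o--oooooo
--o-o-----
o--o-ooooo
-o--oo----
--o-o-oooo
count of o: 6

6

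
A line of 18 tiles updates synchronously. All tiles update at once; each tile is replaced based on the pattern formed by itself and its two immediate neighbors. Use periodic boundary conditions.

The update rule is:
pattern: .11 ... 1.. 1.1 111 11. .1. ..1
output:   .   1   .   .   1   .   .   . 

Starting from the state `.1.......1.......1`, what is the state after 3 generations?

generation 1: ...11111...11111..
generation 2: 11..111..1..111..1
generation 3: 1....1.......1....

1....1.......1....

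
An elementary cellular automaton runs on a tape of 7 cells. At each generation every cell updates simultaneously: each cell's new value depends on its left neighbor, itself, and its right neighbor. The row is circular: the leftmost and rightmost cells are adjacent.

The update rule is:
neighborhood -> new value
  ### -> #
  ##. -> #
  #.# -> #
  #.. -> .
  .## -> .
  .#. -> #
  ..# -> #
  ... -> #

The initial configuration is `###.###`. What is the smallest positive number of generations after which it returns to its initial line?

7

####.##
#####.#
######.
.######
#.#####
##.####
###.###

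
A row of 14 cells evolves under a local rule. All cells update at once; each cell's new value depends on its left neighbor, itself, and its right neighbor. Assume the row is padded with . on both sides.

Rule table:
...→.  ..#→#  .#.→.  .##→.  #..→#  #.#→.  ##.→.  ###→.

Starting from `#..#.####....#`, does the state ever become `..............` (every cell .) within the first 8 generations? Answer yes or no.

no

generation 1: .##......#..#.
generation 2: #..#....#.##.#
generation 3: .##.#..#......
generation 4: #....##.#.....
generation 5: .#..#....#....
generation 6: #.##.#..#.#...
generation 7: ......##...#..
generation 8: .....#..#.#.#.
generation 8 is .....#..#.#.#., still not uniform .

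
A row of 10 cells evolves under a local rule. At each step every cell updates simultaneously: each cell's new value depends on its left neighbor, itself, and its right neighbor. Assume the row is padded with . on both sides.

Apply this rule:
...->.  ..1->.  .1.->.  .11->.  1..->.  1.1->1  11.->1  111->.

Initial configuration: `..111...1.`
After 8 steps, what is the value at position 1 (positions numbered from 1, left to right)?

....1.....
..........
..........  (fixed point — unchanged through step 8)
position 1 holds .

.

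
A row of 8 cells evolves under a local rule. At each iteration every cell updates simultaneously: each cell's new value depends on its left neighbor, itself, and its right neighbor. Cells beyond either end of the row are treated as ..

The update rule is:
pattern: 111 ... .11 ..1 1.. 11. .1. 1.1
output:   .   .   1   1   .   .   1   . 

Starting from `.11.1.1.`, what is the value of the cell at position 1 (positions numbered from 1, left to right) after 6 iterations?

1

11..1.1.
1..11.1.
1.11..1.
1.1..11.
1.1.11..
1.1.1...
position 1 holds 1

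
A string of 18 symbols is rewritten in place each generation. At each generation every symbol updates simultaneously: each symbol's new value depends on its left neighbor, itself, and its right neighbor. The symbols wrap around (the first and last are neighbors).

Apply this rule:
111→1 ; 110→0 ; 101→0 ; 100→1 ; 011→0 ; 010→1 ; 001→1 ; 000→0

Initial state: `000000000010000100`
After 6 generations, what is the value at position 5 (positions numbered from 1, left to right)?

000000000111001110
000000001010110101
100000011010000101
010000100011001100
111001110100110010
010110100111001110
position 5 holds 1

1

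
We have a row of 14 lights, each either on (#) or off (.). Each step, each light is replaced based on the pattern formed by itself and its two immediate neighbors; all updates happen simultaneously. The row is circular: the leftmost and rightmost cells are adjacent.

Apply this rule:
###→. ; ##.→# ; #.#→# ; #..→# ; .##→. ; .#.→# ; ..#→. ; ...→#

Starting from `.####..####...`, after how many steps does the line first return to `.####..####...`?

14

step 1: ....##....####
step 2: ###..####....#
step 3: ..##....####..
step 4: #..####....###
step 5: ##....####....
step 6: .####....####.
step 7: ....####....##
step 8: ###....####..#
step 9: ..####....##..
step 10: #....####..###
step 11: ####....##....
step 12: ...####..####.
step 13: ##....##....##
step 14: .####..####...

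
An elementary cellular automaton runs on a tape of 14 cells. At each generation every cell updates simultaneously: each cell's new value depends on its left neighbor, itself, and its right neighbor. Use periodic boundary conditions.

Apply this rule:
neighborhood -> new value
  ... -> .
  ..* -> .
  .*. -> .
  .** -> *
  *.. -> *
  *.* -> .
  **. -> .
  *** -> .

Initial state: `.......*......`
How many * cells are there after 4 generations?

1

generation 1: ........*.....
generation 2: .........*....
generation 3: ..........*...
generation 4: ...........*..
count of *: 1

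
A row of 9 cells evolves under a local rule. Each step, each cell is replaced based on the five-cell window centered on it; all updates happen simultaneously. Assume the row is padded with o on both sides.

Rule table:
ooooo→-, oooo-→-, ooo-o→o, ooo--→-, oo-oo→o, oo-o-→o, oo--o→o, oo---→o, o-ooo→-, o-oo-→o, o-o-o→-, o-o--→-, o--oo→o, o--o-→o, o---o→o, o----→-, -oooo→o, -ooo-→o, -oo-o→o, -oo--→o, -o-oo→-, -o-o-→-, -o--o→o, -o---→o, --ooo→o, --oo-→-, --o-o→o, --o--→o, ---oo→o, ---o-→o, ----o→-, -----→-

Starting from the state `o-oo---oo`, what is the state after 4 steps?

ooooooooo
---------
o-------o
-o-----oo

-o-----oo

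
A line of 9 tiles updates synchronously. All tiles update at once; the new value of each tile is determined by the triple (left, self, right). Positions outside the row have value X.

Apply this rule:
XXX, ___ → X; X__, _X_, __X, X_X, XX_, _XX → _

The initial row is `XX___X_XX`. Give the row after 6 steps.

_XXXX____

X__X____X
_____XX__
_XXX_____
__X__XXX_
______X__
_XXXX____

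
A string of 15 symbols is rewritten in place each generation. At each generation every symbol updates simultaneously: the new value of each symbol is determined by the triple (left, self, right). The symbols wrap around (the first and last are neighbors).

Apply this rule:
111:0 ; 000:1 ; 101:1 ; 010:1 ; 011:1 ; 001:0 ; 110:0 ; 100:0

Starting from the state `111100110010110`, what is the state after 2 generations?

001110101010011

100000100011101
001110101010011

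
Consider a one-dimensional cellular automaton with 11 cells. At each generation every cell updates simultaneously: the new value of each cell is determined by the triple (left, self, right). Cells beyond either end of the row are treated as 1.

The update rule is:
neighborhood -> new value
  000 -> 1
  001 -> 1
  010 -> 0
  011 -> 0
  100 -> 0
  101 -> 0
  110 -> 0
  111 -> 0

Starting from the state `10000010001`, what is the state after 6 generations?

01110000010

00111100110
01000001000
00011110011
01100000100
00001111001
01110000010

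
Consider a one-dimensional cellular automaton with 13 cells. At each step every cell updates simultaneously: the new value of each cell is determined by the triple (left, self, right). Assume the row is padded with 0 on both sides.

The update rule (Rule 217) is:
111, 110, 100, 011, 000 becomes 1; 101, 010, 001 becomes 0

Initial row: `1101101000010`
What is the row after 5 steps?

1101100111001
1101110111100
1101110111111
1101110111111  (fixed point — unchanged through step 5)

1101110111111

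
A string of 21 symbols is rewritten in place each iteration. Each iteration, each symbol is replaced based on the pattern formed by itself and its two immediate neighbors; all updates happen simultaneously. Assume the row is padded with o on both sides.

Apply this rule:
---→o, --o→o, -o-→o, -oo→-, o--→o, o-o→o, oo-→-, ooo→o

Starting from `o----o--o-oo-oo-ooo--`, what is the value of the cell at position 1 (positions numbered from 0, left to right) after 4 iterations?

iteration 1: -ooooooooo--o--o-o-oo
iteration 2: o-ooooooo-ooooooooo-o
iteration 3: -o-ooooo-o-ooooooo-o-
iteration 4: ooo-ooo-ooo-ooooo-ooo
position 1 holds o

o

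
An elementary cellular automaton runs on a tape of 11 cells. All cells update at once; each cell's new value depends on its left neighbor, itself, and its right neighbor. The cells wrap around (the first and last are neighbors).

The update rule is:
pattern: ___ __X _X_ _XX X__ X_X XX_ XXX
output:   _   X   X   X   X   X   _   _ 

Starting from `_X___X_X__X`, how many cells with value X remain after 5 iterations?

5

XXX_XXXXXXX
___XX______
__XX_X_____
_XX_XXX____
XX_XX__X___
count of X: 5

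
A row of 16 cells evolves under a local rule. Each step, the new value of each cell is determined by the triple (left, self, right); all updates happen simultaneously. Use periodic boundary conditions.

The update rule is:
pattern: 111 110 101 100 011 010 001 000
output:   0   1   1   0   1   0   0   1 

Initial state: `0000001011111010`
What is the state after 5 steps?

step 1: 1111100110001100
step 2: 1000100110101100
step 3: 0010000111011100
step 4: 1000110101110101
step 5: 1010111011011011

1010111011011011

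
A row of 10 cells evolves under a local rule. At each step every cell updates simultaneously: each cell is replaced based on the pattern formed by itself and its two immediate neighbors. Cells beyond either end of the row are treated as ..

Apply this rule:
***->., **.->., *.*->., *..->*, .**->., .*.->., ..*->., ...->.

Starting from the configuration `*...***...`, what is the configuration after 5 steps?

.*.....*..
..*.....*.
...*.....*
....*.....
.....*....

.....*....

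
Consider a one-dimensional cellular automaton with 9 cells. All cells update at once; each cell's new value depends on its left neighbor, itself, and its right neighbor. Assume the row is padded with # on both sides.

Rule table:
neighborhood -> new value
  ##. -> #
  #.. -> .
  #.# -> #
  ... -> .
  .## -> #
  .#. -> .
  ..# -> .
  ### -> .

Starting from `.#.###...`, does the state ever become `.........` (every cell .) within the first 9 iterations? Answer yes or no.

yes

#.##.#...
#####....
....#....
.........
all cells are . at iteration 4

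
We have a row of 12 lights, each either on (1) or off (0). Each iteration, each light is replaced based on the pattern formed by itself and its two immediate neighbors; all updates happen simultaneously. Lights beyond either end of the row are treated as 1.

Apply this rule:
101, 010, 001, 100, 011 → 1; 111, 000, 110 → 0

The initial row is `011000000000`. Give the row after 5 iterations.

110100000001
001110000011
111001000110
000111101101
101100011011

101100011011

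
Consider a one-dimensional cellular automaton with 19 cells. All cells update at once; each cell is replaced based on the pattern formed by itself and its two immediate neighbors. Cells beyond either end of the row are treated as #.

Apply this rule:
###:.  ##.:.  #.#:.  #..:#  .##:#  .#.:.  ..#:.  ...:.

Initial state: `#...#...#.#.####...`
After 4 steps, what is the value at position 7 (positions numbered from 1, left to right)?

.

.#...#......#...#..
..#...#......#...#.
#..#...#......#....
.#..#...#......#...
position 7 holds .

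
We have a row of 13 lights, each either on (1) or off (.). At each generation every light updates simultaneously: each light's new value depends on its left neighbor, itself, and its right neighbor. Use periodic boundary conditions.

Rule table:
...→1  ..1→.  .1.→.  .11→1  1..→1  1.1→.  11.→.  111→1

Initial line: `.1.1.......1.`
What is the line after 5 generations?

....111111..1
111.11111.1..
11..1111...1.
1.1.111.11...
....11..1.11.

....11..1.11.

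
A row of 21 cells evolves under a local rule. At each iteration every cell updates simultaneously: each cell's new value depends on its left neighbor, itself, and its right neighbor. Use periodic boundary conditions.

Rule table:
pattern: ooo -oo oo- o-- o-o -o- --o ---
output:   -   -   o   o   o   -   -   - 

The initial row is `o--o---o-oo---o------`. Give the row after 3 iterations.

---o--o---o-oo---o---

iteration 1: -o--o---o-oo---o-----
iteration 2: --o--o---o-oo---o----
iteration 3: ---o--o---o-oo---o---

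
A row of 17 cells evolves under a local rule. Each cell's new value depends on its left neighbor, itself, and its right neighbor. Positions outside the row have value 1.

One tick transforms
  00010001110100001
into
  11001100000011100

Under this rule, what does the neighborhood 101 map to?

0

At position 10 the neighborhood is 101; the next row has 0 there.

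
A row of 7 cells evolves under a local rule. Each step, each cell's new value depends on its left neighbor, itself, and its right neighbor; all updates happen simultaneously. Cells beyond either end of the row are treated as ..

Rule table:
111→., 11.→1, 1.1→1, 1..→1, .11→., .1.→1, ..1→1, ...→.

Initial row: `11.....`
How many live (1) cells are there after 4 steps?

.11....
1.11...
11.11..
.11.11.
count of 1: 4

4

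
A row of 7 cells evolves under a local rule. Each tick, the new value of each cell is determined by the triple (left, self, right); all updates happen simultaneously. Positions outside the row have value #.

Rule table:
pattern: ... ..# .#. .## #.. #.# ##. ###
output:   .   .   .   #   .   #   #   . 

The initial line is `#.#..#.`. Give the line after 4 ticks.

#.....#

tick 1: ##....#
tick 2: .#....#
tick 3: #.....#
tick 4: #.....#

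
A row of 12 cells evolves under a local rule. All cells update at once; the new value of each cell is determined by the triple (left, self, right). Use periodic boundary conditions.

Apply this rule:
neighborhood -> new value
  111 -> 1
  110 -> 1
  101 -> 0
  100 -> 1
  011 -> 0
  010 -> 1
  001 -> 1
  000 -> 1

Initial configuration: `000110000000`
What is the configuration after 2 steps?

111001111111

111011111111
111001111111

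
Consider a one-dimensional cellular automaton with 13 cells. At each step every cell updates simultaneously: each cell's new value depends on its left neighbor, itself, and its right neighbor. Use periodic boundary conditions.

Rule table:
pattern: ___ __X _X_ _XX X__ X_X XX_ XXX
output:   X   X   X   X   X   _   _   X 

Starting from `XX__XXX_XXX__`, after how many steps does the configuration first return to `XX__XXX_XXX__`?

X_XXXX__XX_XX
__XXX_XXX__XX
XXXX__XX_XXX_
XXX_XXX__XX__
XX__XX_XXX_XX
X_XXX__XX__XX
__XX_XXX_XXXX
XXX__XX__XXX_
XX_XXX_XXXX__
X__XX__XXX_XX
_XXX_XXXX__XX
_XX__XXX_XXX_
XX_XXXX__XX_X
X__XXX_XXX__X
_XXXX__XX_XXX
_XXX_XXX__XX_
XXX__XX_XXX_X
XX_XXX__XX__X
X__XX_XXX_XXX
_XXX__XX__XXX
_XX_XXX_XXXX_
XX__XX__XXX_X
X_XXX_XXXX__X
__XX__XXX_XXX
XXX_XXXX__XX_
XX__XXX_XXX__

26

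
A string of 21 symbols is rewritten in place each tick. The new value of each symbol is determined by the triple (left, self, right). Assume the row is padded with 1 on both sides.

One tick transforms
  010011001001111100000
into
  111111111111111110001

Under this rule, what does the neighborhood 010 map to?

1

At position 1 the neighborhood is 010; the next row has 1 there.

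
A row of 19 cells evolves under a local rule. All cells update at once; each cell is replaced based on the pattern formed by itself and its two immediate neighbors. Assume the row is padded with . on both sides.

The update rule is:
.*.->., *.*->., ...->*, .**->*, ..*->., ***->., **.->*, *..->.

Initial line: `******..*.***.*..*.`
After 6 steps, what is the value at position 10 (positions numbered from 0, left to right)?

*....*....*.*......
..**...**.....*****
*.**.*.**.***.*...*
..**...**.*.*...*..
*.**.*.**.....*...*
..**...**.***...*..
position 10 holds *

*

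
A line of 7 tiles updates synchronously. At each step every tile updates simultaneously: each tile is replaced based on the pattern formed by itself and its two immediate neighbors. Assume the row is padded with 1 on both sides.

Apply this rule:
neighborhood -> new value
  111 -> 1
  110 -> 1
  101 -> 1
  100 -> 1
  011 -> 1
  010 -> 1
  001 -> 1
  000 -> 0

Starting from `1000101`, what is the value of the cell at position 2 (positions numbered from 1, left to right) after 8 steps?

1101111
1111111
1111111  (fixed point — unchanged through step 8)
position 2 holds 1

1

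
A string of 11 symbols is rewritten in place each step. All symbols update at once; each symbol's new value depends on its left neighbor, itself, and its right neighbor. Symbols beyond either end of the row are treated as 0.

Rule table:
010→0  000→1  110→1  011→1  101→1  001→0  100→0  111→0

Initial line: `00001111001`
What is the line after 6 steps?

10111101000

11101001000
10110000011
01110111011
01011101111
00110111001
10111101000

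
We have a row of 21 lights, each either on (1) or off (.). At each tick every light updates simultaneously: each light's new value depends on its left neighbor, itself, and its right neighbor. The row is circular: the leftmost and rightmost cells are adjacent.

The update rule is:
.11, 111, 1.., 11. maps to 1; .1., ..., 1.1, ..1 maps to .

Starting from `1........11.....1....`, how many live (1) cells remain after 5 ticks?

tick 1: .1.......111.....1...
tick 2: ..1......1111.....1..
tick 3: ...1.....11111.....1.
tick 4: ....1....111111.....1
tick 5: 1....1...1111111.....
count of 1: 9

9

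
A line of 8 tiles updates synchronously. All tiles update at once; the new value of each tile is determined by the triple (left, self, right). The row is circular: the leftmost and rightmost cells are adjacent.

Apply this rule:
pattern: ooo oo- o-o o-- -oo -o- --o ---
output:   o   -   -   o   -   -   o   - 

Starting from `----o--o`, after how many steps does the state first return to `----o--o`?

6

o--o-oo-
-oo-----
o--o----
-oo-o--o
-----oo-
----o--o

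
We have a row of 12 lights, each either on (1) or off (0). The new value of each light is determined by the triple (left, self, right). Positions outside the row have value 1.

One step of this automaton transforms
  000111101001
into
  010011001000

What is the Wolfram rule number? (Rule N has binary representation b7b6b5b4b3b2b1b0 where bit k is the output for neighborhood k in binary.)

133

position 4: 111 → 1  (bit 7 = 1)
position 6: 110 → 0  (bit 6 = 0)
position 7: 101 → 0  (bit 5 = 0)
position 0: 100 → 0  (bit 4 = 0)
position 3: 011 → 0  (bit 3 = 0)
position 8: 010 → 1  (bit 2 = 1)
position 2: 001 → 0  (bit 1 = 0)
position 1: 000 → 1  (bit 0 = 1)
bits b7..b0 = 10000101 = 133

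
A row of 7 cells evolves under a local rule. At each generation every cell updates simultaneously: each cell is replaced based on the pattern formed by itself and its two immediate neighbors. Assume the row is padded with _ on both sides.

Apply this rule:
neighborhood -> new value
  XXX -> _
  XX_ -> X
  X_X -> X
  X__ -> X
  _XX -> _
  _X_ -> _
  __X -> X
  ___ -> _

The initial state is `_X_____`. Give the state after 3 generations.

X_X_X__

X_X____
_X_X___
X_X_X__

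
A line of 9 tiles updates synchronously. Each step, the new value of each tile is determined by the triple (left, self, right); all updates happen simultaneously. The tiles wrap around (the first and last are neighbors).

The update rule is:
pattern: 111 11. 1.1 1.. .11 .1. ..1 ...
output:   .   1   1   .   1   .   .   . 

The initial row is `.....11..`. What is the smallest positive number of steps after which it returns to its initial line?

1

.....11..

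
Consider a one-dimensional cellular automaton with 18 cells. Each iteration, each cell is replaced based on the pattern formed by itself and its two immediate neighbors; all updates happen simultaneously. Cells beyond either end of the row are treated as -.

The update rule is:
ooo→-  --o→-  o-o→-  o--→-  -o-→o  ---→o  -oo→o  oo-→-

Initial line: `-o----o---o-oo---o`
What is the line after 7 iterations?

-o-o--o-o-o-o--o-o

-o-oo-o-o-o-o--o-o
-o-o--o-o-o-o--o-o
-o-o--o-o-o-o--o-o  (fixed point — unchanged through iteration 7)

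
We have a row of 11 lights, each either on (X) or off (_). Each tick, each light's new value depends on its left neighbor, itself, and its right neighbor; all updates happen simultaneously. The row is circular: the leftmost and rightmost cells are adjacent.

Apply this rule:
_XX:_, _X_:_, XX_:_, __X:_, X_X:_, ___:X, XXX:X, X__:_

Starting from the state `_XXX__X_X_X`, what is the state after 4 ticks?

__X________
X___XXXXXXX
__X__XXXXXX
______XXXX_

______XXXX_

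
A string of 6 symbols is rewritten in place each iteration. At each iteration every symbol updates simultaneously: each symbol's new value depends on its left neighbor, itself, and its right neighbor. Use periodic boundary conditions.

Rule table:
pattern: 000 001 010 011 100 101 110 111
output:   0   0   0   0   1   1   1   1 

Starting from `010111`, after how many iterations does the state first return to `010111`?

101011
110101
111010
011101
101110
010111

6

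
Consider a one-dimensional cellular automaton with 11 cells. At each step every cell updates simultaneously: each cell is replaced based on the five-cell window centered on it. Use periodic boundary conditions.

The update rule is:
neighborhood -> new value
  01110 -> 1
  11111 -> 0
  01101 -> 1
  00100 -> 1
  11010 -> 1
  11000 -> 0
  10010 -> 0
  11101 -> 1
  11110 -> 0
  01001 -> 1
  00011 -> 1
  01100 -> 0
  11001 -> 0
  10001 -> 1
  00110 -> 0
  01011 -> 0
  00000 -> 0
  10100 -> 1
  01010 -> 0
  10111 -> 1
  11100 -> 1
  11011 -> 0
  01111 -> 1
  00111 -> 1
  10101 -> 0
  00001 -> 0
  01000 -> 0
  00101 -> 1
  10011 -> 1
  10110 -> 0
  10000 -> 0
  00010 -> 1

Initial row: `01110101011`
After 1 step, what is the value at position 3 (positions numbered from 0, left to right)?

01111000001
position 3 holds 1

1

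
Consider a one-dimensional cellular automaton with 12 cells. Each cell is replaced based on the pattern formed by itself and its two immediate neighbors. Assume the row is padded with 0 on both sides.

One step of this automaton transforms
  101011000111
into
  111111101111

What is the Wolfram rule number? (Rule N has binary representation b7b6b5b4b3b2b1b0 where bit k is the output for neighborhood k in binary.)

position 10: 111 → 1  (bit 7 = 1)
position 5: 110 → 1  (bit 6 = 1)
position 1: 101 → 1  (bit 5 = 1)
position 6: 100 → 1  (bit 4 = 1)
position 4: 011 → 1  (bit 3 = 1)
position 0: 010 → 1  (bit 2 = 1)
position 8: 001 → 1  (bit 1 = 1)
position 7: 000 → 0  (bit 0 = 0)
bits b7..b0 = 11111110 = 254

254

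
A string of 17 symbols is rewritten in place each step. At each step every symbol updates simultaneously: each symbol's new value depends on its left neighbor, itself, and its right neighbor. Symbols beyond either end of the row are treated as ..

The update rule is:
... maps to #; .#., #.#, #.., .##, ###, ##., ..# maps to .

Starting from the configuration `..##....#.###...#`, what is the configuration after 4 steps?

step 1: #....##.......#..
step 2: ..##....#####...#
step 3: #....##.......#..  (repeats step 1; period 2)
step 4: ..##....#####...#

..##....#####...#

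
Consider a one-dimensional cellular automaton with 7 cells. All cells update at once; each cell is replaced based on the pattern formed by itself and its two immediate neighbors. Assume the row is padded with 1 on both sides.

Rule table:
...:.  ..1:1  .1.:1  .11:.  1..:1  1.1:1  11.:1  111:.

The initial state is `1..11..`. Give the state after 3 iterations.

11.11.1

111.111
..11...
11.11.1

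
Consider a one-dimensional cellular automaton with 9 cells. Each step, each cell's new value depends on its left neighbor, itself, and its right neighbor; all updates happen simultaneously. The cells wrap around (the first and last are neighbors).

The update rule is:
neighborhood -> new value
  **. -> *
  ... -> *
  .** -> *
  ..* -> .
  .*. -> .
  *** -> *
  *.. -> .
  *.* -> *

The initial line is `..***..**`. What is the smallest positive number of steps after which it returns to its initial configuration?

step 1: ..***..**

1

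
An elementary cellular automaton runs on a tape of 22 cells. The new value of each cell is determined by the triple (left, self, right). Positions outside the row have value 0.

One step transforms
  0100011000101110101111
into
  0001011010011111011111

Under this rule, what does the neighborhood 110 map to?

At position 6 the neighborhood is 110; the next row has 1 there.

1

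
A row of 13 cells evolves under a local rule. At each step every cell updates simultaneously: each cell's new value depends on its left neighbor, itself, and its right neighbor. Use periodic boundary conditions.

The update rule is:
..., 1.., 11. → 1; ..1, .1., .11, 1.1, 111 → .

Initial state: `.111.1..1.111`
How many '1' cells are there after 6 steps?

step 1: ...1..1.....1
step 2: 11..1..1111..
step 3: .11..1....11.
step 4: ..11..111..11
step 5: 1..11...11..1
step 6: 11..111..11..
count of 1: 7

7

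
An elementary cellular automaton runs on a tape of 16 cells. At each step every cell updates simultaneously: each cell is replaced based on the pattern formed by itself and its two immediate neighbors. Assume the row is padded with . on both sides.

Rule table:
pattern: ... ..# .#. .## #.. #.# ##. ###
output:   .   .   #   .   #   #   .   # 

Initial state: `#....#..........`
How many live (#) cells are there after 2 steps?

##...##.........
..#....#........
count of #: 2

2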